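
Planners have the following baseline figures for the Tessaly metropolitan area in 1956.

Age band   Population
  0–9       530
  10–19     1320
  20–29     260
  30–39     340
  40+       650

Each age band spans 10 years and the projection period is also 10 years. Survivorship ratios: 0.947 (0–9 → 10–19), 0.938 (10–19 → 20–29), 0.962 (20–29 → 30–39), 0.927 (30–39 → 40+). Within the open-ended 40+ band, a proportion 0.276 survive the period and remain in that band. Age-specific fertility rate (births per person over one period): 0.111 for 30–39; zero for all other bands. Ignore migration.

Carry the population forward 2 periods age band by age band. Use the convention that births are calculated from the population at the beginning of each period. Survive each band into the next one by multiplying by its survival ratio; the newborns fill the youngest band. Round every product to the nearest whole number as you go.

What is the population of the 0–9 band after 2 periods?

28

Period 1:
Births: 340 * 0.111 = 38
10–19: 530 * 0.947 = 502
20–29: 1320 * 0.938 = 1238
30–39: 260 * 0.962 = 250
40+: 340 * 0.927 + 650 * 0.276 = 315 + 179 = 494
→ [38, 502, 1238, 250, 494]
Period 2:
Births: 250 * 0.111 = 28
10–19: 38 * 0.947 = 36
20–29: 502 * 0.938 = 471
30–39: 1238 * 0.962 = 1191
40+: 250 * 0.927 + 494 * 0.276 = 232 + 136 = 368
→ [28, 36, 471, 1191, 368]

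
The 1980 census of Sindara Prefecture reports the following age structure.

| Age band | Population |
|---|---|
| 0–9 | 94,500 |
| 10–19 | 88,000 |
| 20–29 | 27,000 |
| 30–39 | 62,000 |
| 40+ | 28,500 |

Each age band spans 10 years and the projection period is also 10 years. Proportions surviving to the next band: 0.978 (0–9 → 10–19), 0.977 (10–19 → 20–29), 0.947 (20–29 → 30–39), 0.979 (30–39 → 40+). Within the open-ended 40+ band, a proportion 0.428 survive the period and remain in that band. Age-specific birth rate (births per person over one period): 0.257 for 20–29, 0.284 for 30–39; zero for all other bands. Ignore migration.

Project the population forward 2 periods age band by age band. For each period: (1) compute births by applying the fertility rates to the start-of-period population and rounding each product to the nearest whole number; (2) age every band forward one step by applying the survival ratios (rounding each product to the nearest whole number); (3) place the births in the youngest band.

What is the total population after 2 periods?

After projecting period 1:
Births: 27000 × 0.257 = 6939 ; 62000 × 0.284 = 17608 → total 24547
10–19: 94500 × 0.978 = 92421
20–29: 88000 × 0.977 = 85976
30–39: 27000 × 0.947 = 25569
40+: 62000 × 0.979 + 28500 × 0.428 = 60698 + 12198 = 72896
Population now: 0–9=24547, 10–19=92421, 20–29=85976, 30–39=25569, 40+=72896
After projecting period 2:
Births: 85976 × 0.257 = 22096 ; 25569 × 0.284 = 7262 → total 29358
10–19: 24547 × 0.978 = 24007
20–29: 92421 × 0.977 = 90295
30–39: 85976 × 0.947 = 81419
40+: 25569 × 0.979 + 72896 × 0.428 = 25032 + 31199 = 56231
Population now: 0–9=29358, 10–19=24007, 20–29=90295, 30–39=81419, 40+=56231
Total after period 2: 29358 + 24007 + 90295 + 81419 + 56231 = 281310

281310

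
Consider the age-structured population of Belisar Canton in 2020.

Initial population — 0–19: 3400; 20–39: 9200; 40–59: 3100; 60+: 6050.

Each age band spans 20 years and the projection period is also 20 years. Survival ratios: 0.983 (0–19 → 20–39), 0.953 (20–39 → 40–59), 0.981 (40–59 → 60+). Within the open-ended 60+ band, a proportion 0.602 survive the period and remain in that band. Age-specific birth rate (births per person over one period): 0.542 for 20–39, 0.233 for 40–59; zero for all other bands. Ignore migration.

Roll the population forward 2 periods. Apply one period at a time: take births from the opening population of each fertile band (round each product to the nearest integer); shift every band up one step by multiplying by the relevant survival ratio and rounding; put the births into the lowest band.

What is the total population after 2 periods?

After projecting period 1:
Births: 9200 × 0.542 = 4986 ; 3100 × 0.233 = 722 → total 5708
20–39: 3400 × 0.983 = 3342
40–59: 9200 × 0.953 = 8768
60+: 3100 × 0.981 + 6050 × 0.602 = 3041 + 3642 = 6683
End of period: [5708, 3342, 8768, 6683]
After projecting period 2:
Births: 3342 × 0.542 = 1811 ; 8768 × 0.233 = 2043 → total 3854
20–39: 5708 × 0.983 = 5611
40–59: 3342 × 0.953 = 3185
60+: 8768 × 0.981 + 6683 × 0.602 = 8601 + 4023 = 12624
End of period: [3854, 5611, 3185, 12624]
Total after period 2: 3854 + 5611 + 3185 + 12624 = 25274

25274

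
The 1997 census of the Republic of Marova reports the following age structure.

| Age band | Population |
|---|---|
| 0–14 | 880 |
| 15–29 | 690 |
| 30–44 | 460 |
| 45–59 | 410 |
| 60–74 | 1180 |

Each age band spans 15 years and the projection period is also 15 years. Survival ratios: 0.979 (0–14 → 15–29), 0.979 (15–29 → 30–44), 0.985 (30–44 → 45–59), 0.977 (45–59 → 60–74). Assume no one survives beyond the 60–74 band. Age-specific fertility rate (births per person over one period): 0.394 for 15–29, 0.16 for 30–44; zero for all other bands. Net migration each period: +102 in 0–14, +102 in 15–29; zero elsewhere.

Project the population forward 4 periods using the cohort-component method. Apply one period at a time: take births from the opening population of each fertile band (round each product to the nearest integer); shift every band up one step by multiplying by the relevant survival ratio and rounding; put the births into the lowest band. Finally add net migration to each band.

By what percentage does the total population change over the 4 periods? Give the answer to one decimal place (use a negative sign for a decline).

— Period 1 —
Births: 690 × 0.394 = 272 ; 460 × 0.16 = 74 ⇒ total 346
15–29: 880 × 0.979 = 862
30–44: 690 × 0.979 = 676
45–59: 460 × 0.985 = 453
60–74: 410 × 0.977 = 401
Net migration: 0–14 + 102 → 448; 15–29 + 102 → 964
Giving 448 / 964 / 676 / 453 / 401.
— Period 2 —
Births: 964 × 0.394 = 380 ; 676 × 0.16 = 108 ⇒ total 488
15–29: 448 × 0.979 = 439
30–44: 964 × 0.979 = 944
45–59: 676 × 0.985 = 666
60–74: 453 × 0.977 = 443
Net migration: 0–14 + 102 → 590; 15–29 + 102 → 541
Giving 590 / 541 / 944 / 666 / 443.
— Period 3 —
Births: 541 × 0.394 = 213 ; 944 × 0.16 = 151 ⇒ total 364
15–29: 590 × 0.979 = 578
30–44: 541 × 0.979 = 530
45–59: 944 × 0.985 = 930
60–74: 666 × 0.977 = 651
Net migration: 0–14 + 102 → 466; 15–29 + 102 → 680
Giving 466 / 680 / 530 / 930 / 651.
— Period 4 —
Births: 680 × 0.394 = 268 ; 530 × 0.16 = 85 ⇒ total 353
15–29: 466 × 0.979 = 456
30–44: 680 × 0.979 = 666
45–59: 530 × 0.985 = 522
60–74: 930 × 0.977 = 909
Net migration: 0–14 + 102 → 455; 15–29 + 102 → 558
Giving 455 / 558 / 666 / 522 / 909.
Total: 3620 → 3110; change = -510; percentage change = -14.1%

-14.1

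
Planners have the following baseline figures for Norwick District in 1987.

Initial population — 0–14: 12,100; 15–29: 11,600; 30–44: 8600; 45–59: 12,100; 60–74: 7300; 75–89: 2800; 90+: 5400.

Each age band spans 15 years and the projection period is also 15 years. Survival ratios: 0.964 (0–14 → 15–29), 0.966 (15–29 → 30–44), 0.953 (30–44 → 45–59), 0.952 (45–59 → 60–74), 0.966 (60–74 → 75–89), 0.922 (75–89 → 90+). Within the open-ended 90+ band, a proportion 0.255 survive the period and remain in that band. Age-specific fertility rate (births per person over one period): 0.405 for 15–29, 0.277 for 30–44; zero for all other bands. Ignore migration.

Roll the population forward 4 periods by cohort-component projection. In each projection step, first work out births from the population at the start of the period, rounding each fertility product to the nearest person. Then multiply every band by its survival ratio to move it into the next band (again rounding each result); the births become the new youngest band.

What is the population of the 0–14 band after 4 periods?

4882

[period 1]
Births: 11600 * 0.405 = 4698 ; 8600 * 0.277 = 2382 ⇒ total 7080
15–29: 12100 * 0.964 = 11664
30–44: 11600 * 0.966 = 11206
45–59: 8600 * 0.953 = 8196
60–74: 12100 * 0.952 = 11519
75–89: 7300 * 0.966 = 7052
90+: 2800 * 0.922 + 5400 * 0.255 = 2582 + 1377 = 3959
End of period: [7080, 11664, 11206, 8196, 11519, 7052, 3959]
[period 2]
Births: 11664 * 0.405 = 4724 ; 11206 * 0.277 = 3104 ⇒ total 7828
15–29: 7080 * 0.964 = 6825
30–44: 11664 * 0.966 = 11267
45–59: 11206 * 0.953 = 10679
60–74: 8196 * 0.952 = 7803
75–89: 11519 * 0.966 = 11127
90+: 7052 * 0.922 + 3959 * 0.255 = 6502 + 1010 = 7512
End of period: [7828, 6825, 11267, 10679, 7803, 11127, 7512]
[period 3]
Births: 6825 * 0.405 = 2764 ; 11267 * 0.277 = 3121 ⇒ total 5885
15–29: 7828 * 0.964 = 7546
30–44: 6825 * 0.966 = 6593
45–59: 11267 * 0.953 = 10737
60–74: 10679 * 0.952 = 10166
75–89: 7803 * 0.966 = 7538
90+: 11127 * 0.922 + 7512 * 0.255 = 10259 + 1916 = 12175
End of period: [5885, 7546, 6593, 10737, 10166, 7538, 12175]
[period 4]
Births: 7546 * 0.405 = 3056 ; 6593 * 0.277 = 1826 ⇒ total 4882
15–29: 5885 * 0.964 = 5673
30–44: 7546 * 0.966 = 7289
45–59: 6593 * 0.953 = 6283
60–74: 10737 * 0.952 = 10222
75–89: 10166 * 0.966 = 9820
90+: 7538 * 0.922 + 12175 * 0.255 = 6950 + 3105 = 10055
End of period: [4882, 5673, 7289, 6283, 10222, 9820, 10055]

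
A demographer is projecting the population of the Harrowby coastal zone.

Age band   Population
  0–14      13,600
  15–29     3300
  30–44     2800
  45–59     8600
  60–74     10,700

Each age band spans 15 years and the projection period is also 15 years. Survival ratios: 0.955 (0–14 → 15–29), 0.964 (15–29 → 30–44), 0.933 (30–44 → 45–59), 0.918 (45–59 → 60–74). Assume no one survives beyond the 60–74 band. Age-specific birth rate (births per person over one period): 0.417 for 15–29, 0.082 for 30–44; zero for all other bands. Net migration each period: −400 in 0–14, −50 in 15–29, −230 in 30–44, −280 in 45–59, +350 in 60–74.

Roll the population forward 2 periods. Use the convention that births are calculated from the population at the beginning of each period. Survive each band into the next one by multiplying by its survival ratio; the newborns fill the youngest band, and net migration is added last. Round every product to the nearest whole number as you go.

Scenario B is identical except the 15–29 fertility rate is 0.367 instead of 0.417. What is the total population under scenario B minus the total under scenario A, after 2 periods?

-805

Period 1.
Births: 3300 × 0.417 = 1376 ; 2800 × 0.082 = 230 → 1606
15–29: 13600 × 0.955 = 12988
30–44: 3300 × 0.964 = 3181
45–59: 2800 × 0.933 = 2612
60–74: 8600 × 0.918 = 7895
Net migration: 0–14 − 400 → 1206; 15–29 − 50 → 12938; 30–44 − 230 → 2951; 45–59 − 280 → 2332; 60–74 + 350 → 8245
Giving 1206 / 12938 / 2951 / 2332 / 8245.
Period 2.
Births: 12938 × 0.417 = 5395 ; 2951 × 0.082 = 242 → 5637
15–29: 1206 × 0.955 = 1152
30–44: 12938 × 0.964 = 12472
45–59: 2951 × 0.933 = 2753
60–74: 2332 × 0.918 = 2141
Net migration: 0–14 − 400 → 5237; 15–29 − 50 → 1102; 30–44 − 230 → 12242; 45–59 − 280 → 2473; 60–74 + 350 → 2491
Giving 5237 / 1102 / 12242 / 2473 / 2491.
Scenario A total after 2 periods: 23545
Scenario B projection —
Period 1.
Births: 3300 × 0.367 = 1211 ; 2800 × 0.082 = 230 → 1441
15–29: 13600 × 0.955 = 12988
30–44: 3300 × 0.964 = 3181
45–59: 2800 × 0.933 = 2612
60–74: 8600 × 0.918 = 7895
Net migration: 0–14 − 400 → 1041; 15–29 − 50 → 12938; 30–44 − 230 → 2951; 45–59 − 280 → 2332; 60–74 + 350 → 8245
Giving 1041 / 12938 / 2951 / 2332 / 8245.
Period 2.
Births: 12938 × 0.367 = 4748 ; 2951 × 0.082 = 242 → 4990
15–29: 1041 × 0.955 = 994
30–44: 12938 × 0.964 = 12472
45–59: 2951 × 0.933 = 2753
60–74: 2332 × 0.918 = 2141
Net migration: 0–14 − 400 → 4590; 15–29 − 50 → 944; 30–44 − 230 → 12242; 45–59 − 280 → 2473; 60–74 + 350 → 2491
Giving 4590 / 944 / 12242 / 2473 / 2491.
Scenario B total after 2 periods: 22740
Difference B − A = 22740 − 23545 = -805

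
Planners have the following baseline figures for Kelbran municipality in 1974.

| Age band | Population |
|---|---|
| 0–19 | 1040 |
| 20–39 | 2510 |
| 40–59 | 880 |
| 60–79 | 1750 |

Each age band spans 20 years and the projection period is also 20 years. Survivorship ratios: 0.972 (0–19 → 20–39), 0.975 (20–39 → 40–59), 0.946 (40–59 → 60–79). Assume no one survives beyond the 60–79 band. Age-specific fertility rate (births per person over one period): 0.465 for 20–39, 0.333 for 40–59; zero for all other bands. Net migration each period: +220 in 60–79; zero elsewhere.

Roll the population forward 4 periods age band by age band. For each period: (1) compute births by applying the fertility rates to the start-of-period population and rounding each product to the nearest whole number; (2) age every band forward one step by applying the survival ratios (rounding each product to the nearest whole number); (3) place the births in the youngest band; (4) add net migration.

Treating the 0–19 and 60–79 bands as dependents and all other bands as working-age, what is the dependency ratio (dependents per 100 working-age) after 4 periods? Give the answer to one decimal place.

Period 1.
Births: 2510 * 0.465 = 1167  |  880 * 0.333 = 293 — total 1460
20–39: 1040 * 0.972 = 1011
40–59: 2510 * 0.975 = 2447
60–79: 880 * 0.946 = 832
Net migration: 60–79 + 220 → 1052
Population now: 0–19=1460, 20–39=1011, 40–59=2447, 60–79=1052
Period 2.
Births: 1011 * 0.465 = 470  |  2447 * 0.333 = 815 — total 1285
20–39: 1460 * 0.972 = 1419
40–59: 1011 * 0.975 = 986
60–79: 2447 * 0.946 = 2315
Net migration: 60–79 + 220 → 2535
Population now: 0–19=1285, 20–39=1419, 40–59=986, 60–79=2535
Period 3.
Births: 1419 * 0.465 = 660  |  986 * 0.333 = 328 — total 988
20–39: 1285 * 0.972 = 1249
40–59: 1419 * 0.975 = 1384
60–79: 986 * 0.946 = 933
Net migration: 60–79 + 220 → 1153
Population now: 0–19=988, 20–39=1249, 40–59=1384, 60–79=1153
Period 4.
Births: 1249 * 0.465 = 581  |  1384 * 0.333 = 461 — total 1042
20–39: 988 * 0.972 = 960
40–59: 1249 * 0.975 = 1218
60–79: 1384 * 0.946 = 1309
Net migration: 60–79 + 220 → 1529
Population now: 0–19=1042, 20–39=960, 40–59=1218, 60–79=1529
Dependents (band 0–19 + band 60–79) = 1042 + 1529 = 2571; working-age = 2178; ratio = 2571/2178 × 100 = 118.0

118.0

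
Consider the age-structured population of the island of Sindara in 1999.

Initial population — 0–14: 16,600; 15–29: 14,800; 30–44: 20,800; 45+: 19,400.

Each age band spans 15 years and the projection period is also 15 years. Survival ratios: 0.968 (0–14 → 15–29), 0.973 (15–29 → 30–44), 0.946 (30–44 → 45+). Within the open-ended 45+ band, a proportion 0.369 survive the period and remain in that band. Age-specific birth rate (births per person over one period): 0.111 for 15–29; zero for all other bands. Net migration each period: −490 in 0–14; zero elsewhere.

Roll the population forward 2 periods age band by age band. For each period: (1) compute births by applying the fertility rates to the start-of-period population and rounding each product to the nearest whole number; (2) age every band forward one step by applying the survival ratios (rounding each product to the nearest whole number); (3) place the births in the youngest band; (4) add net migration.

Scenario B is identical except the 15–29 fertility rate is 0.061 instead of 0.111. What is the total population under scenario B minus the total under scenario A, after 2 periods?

(Bands numbered youngest = 1 to oldest = 4.)
Period 1:
Births: 14800 × 0.111 = 1643
Band 2: 16600 × 0.968 = 16069
Band 3: 14800 × 0.973 = 14400
Band 4: 20800 × 0.946 + 19400 × 0.369 = 19677 + 7159 = 26836
Net migration: Band 1 − 490 → 1153
End of period: [1153, 16069, 14400, 26836]
Period 2:
Births: 16069 × 0.111 = 1784
Band 2: 1153 × 0.968 = 1116
Band 3: 16069 × 0.973 = 15635
Band 4: 14400 × 0.946 + 26836 × 0.369 = 13622 + 9902 = 23524
Net migration: Band 1 − 490 → 1294
End of period: [1294, 1116, 15635, 23524]
Scenario A total after 2 periods: 41569
Scenario B projection —
Period 1:
Births: 14800 × 0.061 = 903
Band 2: 16600 × 0.968 = 16069
Band 3: 14800 × 0.973 = 14400
Band 4: 20800 × 0.946 + 19400 × 0.369 = 19677 + 7159 = 26836
Net migration: Band 1 − 490 → 413
End of period: [413, 16069, 14400, 26836]
Period 2:
Births: 16069 × 0.061 = 980
Band 2: 413 × 0.968 = 400
Band 3: 16069 × 0.973 = 15635
Band 4: 14400 × 0.946 + 26836 × 0.369 = 13622 + 9902 = 23524
Net migration: Band 1 − 490 → 490
End of period: [490, 400, 15635, 23524]
Scenario B total after 2 periods: 40049
Difference B − A = 40049 − 41569 = -1520

-1520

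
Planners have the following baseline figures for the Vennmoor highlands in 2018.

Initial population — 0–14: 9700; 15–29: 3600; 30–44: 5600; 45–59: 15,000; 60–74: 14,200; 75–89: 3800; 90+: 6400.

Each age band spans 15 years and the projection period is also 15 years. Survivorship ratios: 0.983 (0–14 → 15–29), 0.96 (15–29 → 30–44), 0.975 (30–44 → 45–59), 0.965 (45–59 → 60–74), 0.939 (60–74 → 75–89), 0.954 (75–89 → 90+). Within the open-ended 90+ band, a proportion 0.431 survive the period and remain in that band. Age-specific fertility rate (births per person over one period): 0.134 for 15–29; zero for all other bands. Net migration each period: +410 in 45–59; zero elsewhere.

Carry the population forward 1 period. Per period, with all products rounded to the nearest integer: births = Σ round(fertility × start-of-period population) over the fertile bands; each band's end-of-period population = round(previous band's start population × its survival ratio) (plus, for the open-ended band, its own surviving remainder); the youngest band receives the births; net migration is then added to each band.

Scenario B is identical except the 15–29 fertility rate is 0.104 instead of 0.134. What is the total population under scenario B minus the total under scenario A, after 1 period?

Period 1:
Births: 3600 * 0.134 = 482
15–29: 9700 * 0.983 = 9535
30–44: 3600 * 0.96 = 3456
45–59: 5600 * 0.975 = 5460
60–74: 15000 * 0.965 = 14475
75–89: 14200 * 0.939 = 13334
90+: 3800 * 0.954 + 6400 * 0.431 = 3625 + 2758 = 6383
Net migration: 45–59 + 410 → 5870
End of period: [482, 9535, 3456, 5870, 14475, 13334, 6383]
Scenario A total after 1 period: 53535
Scenario B projection —
Period 1:
Births: 3600 * 0.104 = 374
15–29: 9700 * 0.983 = 9535
30–44: 3600 * 0.96 = 3456
45–59: 5600 * 0.975 = 5460
60–74: 15000 * 0.965 = 14475
75–89: 14200 * 0.939 = 13334
90+: 3800 * 0.954 + 6400 * 0.431 = 3625 + 2758 = 6383
Net migration: 45–59 + 410 → 5870
End of period: [374, 9535, 3456, 5870, 14475, 13334, 6383]
Scenario B total after 1 period: 53427
Difference B − A = 53427 − 53535 = -108

-108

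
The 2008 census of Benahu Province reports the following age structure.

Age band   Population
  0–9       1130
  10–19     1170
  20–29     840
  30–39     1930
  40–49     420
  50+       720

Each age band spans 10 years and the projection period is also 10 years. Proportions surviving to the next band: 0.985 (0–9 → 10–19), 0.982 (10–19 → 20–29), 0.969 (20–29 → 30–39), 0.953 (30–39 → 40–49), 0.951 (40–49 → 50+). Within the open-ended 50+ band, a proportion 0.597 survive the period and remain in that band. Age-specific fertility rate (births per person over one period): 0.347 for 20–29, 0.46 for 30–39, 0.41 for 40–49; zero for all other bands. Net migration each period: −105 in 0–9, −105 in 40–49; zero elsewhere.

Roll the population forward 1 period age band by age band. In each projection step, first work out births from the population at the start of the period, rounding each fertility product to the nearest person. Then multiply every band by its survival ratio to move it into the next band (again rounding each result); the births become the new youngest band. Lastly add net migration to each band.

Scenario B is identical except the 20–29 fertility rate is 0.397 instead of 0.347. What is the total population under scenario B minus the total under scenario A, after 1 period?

After projecting period 1:
Births: 840 * 0.347 = 291, 1930 * 0.46 = 888, 420 * 0.41 = 172 → total 1351
10–19: 1130 * 0.985 = 1113
20–29: 1170 * 0.982 = 1149
30–39: 840 * 0.969 = 814
40–49: 1930 * 0.953 = 1839
50+: 420 * 0.951 + 720 * 0.597 = 399 + 430 = 829
Net migration: 0–9 − 105 → 1246; 40–49 − 105 → 1734
→ [1246, 1113, 1149, 814, 1734, 829]
Scenario A total after 1 period: 6885
Scenario B projection —
After projecting period 1:
Births: 840 * 0.397 = 333, 1930 * 0.46 = 888, 420 * 0.41 = 172 → total 1393
10–19: 1130 * 0.985 = 1113
20–29: 1170 * 0.982 = 1149
30–39: 840 * 0.969 = 814
40–49: 1930 * 0.953 = 1839
50+: 420 * 0.951 + 720 * 0.597 = 399 + 430 = 829
Net migration: 0–9 − 105 → 1288; 40–49 − 105 → 1734
→ [1288, 1113, 1149, 814, 1734, 829]
Scenario B total after 1 period: 6927
Difference B − A = 6927 − 6885 = 42

42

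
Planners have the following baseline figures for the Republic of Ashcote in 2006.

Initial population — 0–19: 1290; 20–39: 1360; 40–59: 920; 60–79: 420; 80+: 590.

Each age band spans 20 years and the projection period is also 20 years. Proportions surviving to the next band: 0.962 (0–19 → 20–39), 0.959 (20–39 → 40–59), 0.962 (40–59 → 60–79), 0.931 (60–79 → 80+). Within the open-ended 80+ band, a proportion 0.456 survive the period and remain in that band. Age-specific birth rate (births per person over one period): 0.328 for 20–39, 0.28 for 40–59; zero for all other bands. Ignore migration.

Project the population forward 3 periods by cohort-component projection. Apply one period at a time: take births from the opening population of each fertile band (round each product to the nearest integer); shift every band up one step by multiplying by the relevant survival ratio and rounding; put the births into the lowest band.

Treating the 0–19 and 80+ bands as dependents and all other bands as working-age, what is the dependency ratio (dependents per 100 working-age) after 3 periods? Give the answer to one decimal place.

88.1

Period 1.
Births: 1360 × 0.328 = 446, 920 × 0.28 = 258 → total 704
20–39: 1290 × 0.962 = 1241
40–59: 1360 × 0.959 = 1304
60–79: 920 × 0.962 = 885
80+: 420 × 0.931 + 590 × 0.456 = 391 + 269 = 660
End of period: [704, 1241, 1304, 885, 660]
Period 2.
Births: 1241 × 0.328 = 407, 1304 × 0.28 = 365 → total 772
20–39: 704 × 0.962 = 677
40–59: 1241 × 0.959 = 1190
60–79: 1304 × 0.962 = 1254
80+: 885 × 0.931 + 660 × 0.456 = 824 + 301 = 1125
End of period: [772, 677, 1190, 1254, 1125]
Period 3.
Births: 677 × 0.328 = 222, 1190 × 0.28 = 333 → total 555
20–39: 772 × 0.962 = 743
40–59: 677 × 0.959 = 649
60–79: 1190 × 0.962 = 1145
80+: 1254 × 0.931 + 1125 × 0.456 = 1167 + 513 = 1680
End of period: [555, 743, 649, 1145, 1680]
Dependents (band 0–19 + band 80+) = 555 + 1680 = 2235; working-age = 2537; ratio = 2235/2537 × 100 = 88.1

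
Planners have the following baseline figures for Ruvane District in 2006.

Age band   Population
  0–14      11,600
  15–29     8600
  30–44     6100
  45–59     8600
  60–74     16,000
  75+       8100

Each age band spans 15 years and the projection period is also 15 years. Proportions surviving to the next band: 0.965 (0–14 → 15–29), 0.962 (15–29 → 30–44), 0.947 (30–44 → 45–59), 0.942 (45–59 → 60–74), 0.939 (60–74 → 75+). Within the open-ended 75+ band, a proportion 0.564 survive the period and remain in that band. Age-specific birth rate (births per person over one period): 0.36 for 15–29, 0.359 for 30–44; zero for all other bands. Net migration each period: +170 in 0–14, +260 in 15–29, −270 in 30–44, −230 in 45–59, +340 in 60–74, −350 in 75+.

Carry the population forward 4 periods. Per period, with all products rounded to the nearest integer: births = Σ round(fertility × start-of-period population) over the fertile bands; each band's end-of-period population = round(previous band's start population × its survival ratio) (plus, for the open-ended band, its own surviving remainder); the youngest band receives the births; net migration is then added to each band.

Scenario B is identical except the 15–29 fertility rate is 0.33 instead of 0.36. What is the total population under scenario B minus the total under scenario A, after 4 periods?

Numbering the bands 1..6 from youngest to oldest:
Period 1:
Births: 8600 × 0.36 = 3096 ; 6100 × 0.359 = 2190 → 5286
Band 2: 11600 × 0.965 = 11194
Band 3: 8600 × 0.962 = 8273
Band 4: 6100 × 0.947 = 5777
Band 5: 8600 × 0.942 = 8101
Band 6: 16000 × 0.939 + 8100 × 0.564 = 15024 + 4568 = 19592
Net migration: Band 1 + 170 → 5456; Band 2 + 260 → 11454; Band 3 − 270 → 8003; Band 4 − 230 → 5547; Band 5 + 340 → 8441; Band 6 − 350 → 19242
End of period: [5456, 11454, 8003, 5547, 8441, 19242]
Period 2:
Births: 11454 × 0.36 = 4123 ; 8003 × 0.359 = 2873 → 6996
Band 2: 5456 × 0.965 = 5265
Band 3: 11454 × 0.962 = 11019
Band 4: 8003 × 0.947 = 7579
Band 5: 5547 × 0.942 = 5225
Band 6: 8441 × 0.939 + 19242 × 0.564 = 7926 + 10852 = 18778
Net migration: Band 1 + 170 → 7166; Band 2 + 260 → 5525; Band 3 − 270 → 10749; Band 4 − 230 → 7349; Band 5 + 340 → 5565; Band 6 − 350 → 18428
End of period: [7166, 5525, 10749, 7349, 5565, 18428]
Period 3:
Births: 5525 × 0.36 = 1989 ; 10749 × 0.359 = 3859 → 5848
Band 2: 7166 × 0.965 = 6915
Band 3: 5525 × 0.962 = 5315
Band 4: 10749 × 0.947 = 10179
Band 5: 7349 × 0.942 = 6923
Band 6: 5565 × 0.939 + 18428 × 0.564 = 5226 + 10393 = 15619
Net migration: Band 1 + 170 → 6018; Band 2 + 260 → 7175; Band 3 − 270 → 5045; Band 4 − 230 → 9949; Band 5 + 340 → 7263; Band 6 − 350 → 15269
End of period: [6018, 7175, 5045, 9949, 7263, 15269]
Period 4:
Births: 7175 × 0.36 = 2583 ; 5045 × 0.359 = 1811 → 4394
Band 2: 6018 × 0.965 = 5807
Band 3: 7175 × 0.962 = 6902
Band 4: 5045 × 0.947 = 4778
Band 5: 9949 × 0.942 = 9372
Band 6: 7263 × 0.939 + 15269 × 0.564 = 6820 + 8612 = 15432
Net migration: Band 1 + 170 → 4564; Band 2 + 260 → 6067; Band 3 − 270 → 6632; Band 4 − 230 → 4548; Band 5 + 340 → 9712; Band 6 − 350 → 15082
End of period: [4564, 6067, 6632, 4548, 9712, 15082]
Scenario A total after 4 periods: 46605
Scenario B projection —
Period 1:
Births: 8600 × 0.33 = 2838 ; 6100 × 0.359 = 2190 → 5028
Band 2: 11600 × 0.965 = 11194
Band 3: 8600 × 0.962 = 8273
Band 4: 6100 × 0.947 = 5777
Band 5: 8600 × 0.942 = 8101
Band 6: 16000 × 0.939 + 8100 × 0.564 = 15024 + 4568 = 19592
Net migration: Band 1 + 170 → 5198; Band 2 + 260 → 11454; Band 3 − 270 → 8003; Band 4 − 230 → 5547; Band 5 + 340 → 8441; Band 6 − 350 → 19242
End of period: [5198, 11454, 8003, 5547, 8441, 19242]
Period 2:
Births: 11454 × 0.33 = 3780 ; 8003 × 0.359 = 2873 → 6653
Band 2: 5198 × 0.965 = 5016
Band 3: 11454 × 0.962 = 11019
Band 4: 8003 × 0.947 = 7579
Band 5: 5547 × 0.942 = 5225
Band 6: 8441 × 0.939 + 19242 × 0.564 = 7926 + 10852 = 18778
Net migration: Band 1 + 170 → 6823; Band 2 + 260 → 5276; Band 3 − 270 → 10749; Band 4 − 230 → 7349; Band 5 + 340 → 5565; Band 6 − 350 → 18428
End of period: [6823, 5276, 10749, 7349, 5565, 18428]
Period 3:
Births: 5276 × 0.33 = 1741 ; 10749 × 0.359 = 3859 → 5600
Band 2: 6823 × 0.965 = 6584
Band 3: 5276 × 0.962 = 5076
Band 4: 10749 × 0.947 = 10179
Band 5: 7349 × 0.942 = 6923
Band 6: 5565 × 0.939 + 18428 × 0.564 = 5226 + 10393 = 15619
Net migration: Band 1 + 170 → 5770; Band 2 + 260 → 6844; Band 3 − 270 → 4806; Band 4 − 230 → 9949; Band 5 + 340 → 7263; Band 6 − 350 → 15269
End of period: [5770, 6844, 4806, 9949, 7263, 15269]
Period 4:
Births: 6844 × 0.33 = 2259 ; 4806 × 0.359 = 1725 → 3984
Band 2: 5770 × 0.965 = 5568
Band 3: 6844 × 0.962 = 6584
Band 4: 4806 × 0.947 = 4551
Band 5: 9949 × 0.942 = 9372
Band 6: 7263 × 0.939 + 15269 × 0.564 = 6820 + 8612 = 15432
Net migration: Band 1 + 170 → 4154; Band 2 + 260 → 5828; Band 3 − 270 → 6314; Band 4 − 230 → 4321; Band 5 + 340 → 9712; Band 6 − 350 → 15082
End of period: [4154, 5828, 6314, 4321, 9712, 15082]
Scenario B total after 4 periods: 45411
Difference B − A = 45411 − 46605 = -1194

-1194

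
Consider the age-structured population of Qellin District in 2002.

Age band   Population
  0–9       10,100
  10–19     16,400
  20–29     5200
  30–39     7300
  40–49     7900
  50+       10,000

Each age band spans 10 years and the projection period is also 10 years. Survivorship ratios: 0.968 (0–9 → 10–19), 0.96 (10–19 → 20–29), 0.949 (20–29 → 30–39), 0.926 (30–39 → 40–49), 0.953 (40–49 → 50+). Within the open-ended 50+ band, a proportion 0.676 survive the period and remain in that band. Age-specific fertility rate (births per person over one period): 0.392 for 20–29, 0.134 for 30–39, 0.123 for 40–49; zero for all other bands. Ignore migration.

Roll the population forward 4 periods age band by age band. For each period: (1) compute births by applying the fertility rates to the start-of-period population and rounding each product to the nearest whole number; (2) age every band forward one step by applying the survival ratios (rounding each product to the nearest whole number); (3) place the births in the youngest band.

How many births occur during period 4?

(Bands numbered youngest = 1 to oldest = 6.)
— Period 1 —
Births: 5200 × 0.392 = 2038  |  7300 × 0.134 = 978  |  7900 × 0.123 = 972 → 3988
Band 2: 10100 × 0.968 = 9777
Band 3: 16400 × 0.96 = 15744
Band 4: 5200 × 0.949 = 4935
Band 5: 7300 × 0.926 = 6760
Band 6: 7900 × 0.953 + 10000 × 0.676 = 7529 + 6760 = 14289
End of period: [3988, 9777, 15744, 4935, 6760, 14289]
— Period 2 —
Births: 15744 × 0.392 = 6172  |  4935 × 0.134 = 661  |  6760 × 0.123 = 831 → 7664
Band 2: 3988 × 0.968 = 3860
Band 3: 9777 × 0.96 = 9386
Band 4: 15744 × 0.949 = 14941
Band 5: 4935 × 0.926 = 4570
Band 6: 6760 × 0.953 + 14289 × 0.676 = 6442 + 9659 = 16101
End of period: [7664, 3860, 9386, 14941, 4570, 16101]
— Period 3 —
Births: 9386 × 0.392 = 3679  |  14941 × 0.134 = 2002  |  4570 × 0.123 = 562 → 6243
Band 2: 7664 × 0.968 = 7419
Band 3: 3860 × 0.96 = 3706
Band 4: 9386 × 0.949 = 8907
Band 5: 14941 × 0.926 = 13835
Band 6: 4570 × 0.953 + 16101 × 0.676 = 4355 + 10884 = 15239
End of period: [6243, 7419, 3706, 8907, 13835, 15239]
— Period 4 —
Births: 3706 × 0.392 = 1453  |  8907 × 0.134 = 1194  |  13835 × 0.123 = 1702 → 4349
Band 2: 6243 × 0.968 = 6043
Band 3: 7419 × 0.96 = 7122
Band 4: 3706 × 0.949 = 3517
Band 5: 8907 × 0.926 = 8248
Band 6: 13835 × 0.953 + 15239 × 0.676 = 13185 + 10302 = 23487
End of period: [4349, 6043, 7122, 3517, 8248, 23487]

4349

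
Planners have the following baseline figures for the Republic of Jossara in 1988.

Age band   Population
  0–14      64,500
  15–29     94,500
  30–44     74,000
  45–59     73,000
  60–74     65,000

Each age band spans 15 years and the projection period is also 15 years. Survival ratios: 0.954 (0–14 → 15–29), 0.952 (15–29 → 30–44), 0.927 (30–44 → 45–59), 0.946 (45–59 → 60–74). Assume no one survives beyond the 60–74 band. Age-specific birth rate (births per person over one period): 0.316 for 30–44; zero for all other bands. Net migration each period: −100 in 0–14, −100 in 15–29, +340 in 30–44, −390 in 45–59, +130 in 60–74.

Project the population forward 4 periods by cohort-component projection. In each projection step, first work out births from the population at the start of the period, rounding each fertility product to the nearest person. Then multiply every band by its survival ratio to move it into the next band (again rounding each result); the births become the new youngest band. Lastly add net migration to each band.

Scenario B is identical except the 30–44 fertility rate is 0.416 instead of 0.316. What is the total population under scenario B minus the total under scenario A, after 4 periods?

24979

Period 1:
Births: 74000 * 0.316 = 23384
15–29: 64500 * 0.954 = 61533
30–44: 94500 * 0.952 = 89964
45–59: 74000 * 0.927 = 68598
60–74: 73000 * 0.946 = 69058
Net migration: 0–14 − 100 → 23284; 15–29 − 100 → 61433; 30–44 + 340 → 90304; 45–59 − 390 → 68208; 60–74 + 130 → 69188
Population now: 0–14=23284, 15–29=61433, 30–44=90304, 45–59=68208, 60–74=69188
Period 2:
Births: 90304 * 0.316 = 28536
15–29: 23284 * 0.954 = 22213
30–44: 61433 * 0.952 = 58484
45–59: 90304 * 0.927 = 83712
60–74: 68208 * 0.946 = 64525
Net migration: 0–14 − 100 → 28436; 15–29 − 100 → 22113; 30–44 + 340 → 58824; 45–59 − 390 → 83322; 60–74 + 130 → 64655
Population now: 0–14=28436, 15–29=22113, 30–44=58824, 45–59=83322, 60–74=64655
Period 3:
Births: 58824 * 0.316 = 18588
15–29: 28436 * 0.954 = 27128
30–44: 22113 * 0.952 = 21052
45–59: 58824 * 0.927 = 54530
60–74: 83322 * 0.946 = 78823
Net migration: 0–14 − 100 → 18488; 15–29 − 100 → 27028; 30–44 + 340 → 21392; 45–59 − 390 → 54140; 60–74 + 130 → 78953
Population now: 0–14=18488, 15–29=27028, 30–44=21392, 45–59=54140, 60–74=78953
Period 4:
Births: 21392 * 0.316 = 6760
15–29: 18488 * 0.954 = 17638
30–44: 27028 * 0.952 = 25731
45–59: 21392 * 0.927 = 19830
60–74: 54140 * 0.946 = 51216
Net migration: 0–14 − 100 → 6660; 15–29 − 100 → 17538; 30–44 + 340 → 26071; 45–59 − 390 → 19440; 60–74 + 130 → 51346
Population now: 0–14=6660, 15–29=17538, 30–44=26071, 45–59=19440, 60–74=51346
Scenario A total after 4 periods: 121055
Scenario B projection —
Period 1:
Births: 74000 * 0.416 = 30784
15–29: 64500 * 0.954 = 61533
30–44: 94500 * 0.952 = 89964
45–59: 74000 * 0.927 = 68598
60–74: 73000 * 0.946 = 69058
Net migration: 0–14 − 100 → 30684; 15–29 − 100 → 61433; 30–44 + 340 → 90304; 45–59 − 390 → 68208; 60–74 + 130 → 69188
Population now: 0–14=30684, 15–29=61433, 30–44=90304, 45–59=68208, 60–74=69188
Period 2:
Births: 90304 * 0.416 = 37566
15–29: 30684 * 0.954 = 29273
30–44: 61433 * 0.952 = 58484
45–59: 90304 * 0.927 = 83712
60–74: 68208 * 0.946 = 64525
Net migration: 0–14 − 100 → 37466; 15–29 − 100 → 29173; 30–44 + 340 → 58824; 45–59 − 390 → 83322; 60–74 + 130 → 64655
Population now: 0–14=37466, 15–29=29173, 30–44=58824, 45–59=83322, 60–74=64655
Period 3:
Births: 58824 * 0.416 = 24471
15–29: 37466 * 0.954 = 35743
30–44: 29173 * 0.952 = 27773
45–59: 58824 * 0.927 = 54530
60–74: 83322 * 0.946 = 78823
Net migration: 0–14 − 100 → 24371; 15–29 − 100 → 35643; 30–44 + 340 → 28113; 45–59 − 390 → 54140; 60–74 + 130 → 78953
Population now: 0–14=24371, 15–29=35643, 30–44=28113, 45–59=54140, 60–74=78953
Period 4:
Births: 28113 * 0.416 = 11695
15–29: 24371 * 0.954 = 23250
30–44: 35643 * 0.952 = 33932
45–59: 28113 * 0.927 = 26061
60–74: 54140 * 0.946 = 51216
Net migration: 0–14 − 100 → 11595; 15–29 − 100 → 23150; 30–44 + 340 → 34272; 45–59 − 390 → 25671; 60–74 + 130 → 51346
Population now: 0–14=11595, 15–29=23150, 30–44=34272, 45–59=25671, 60–74=51346
Scenario B total after 4 periods: 146034
Difference B − A = 146034 − 121055 = 24979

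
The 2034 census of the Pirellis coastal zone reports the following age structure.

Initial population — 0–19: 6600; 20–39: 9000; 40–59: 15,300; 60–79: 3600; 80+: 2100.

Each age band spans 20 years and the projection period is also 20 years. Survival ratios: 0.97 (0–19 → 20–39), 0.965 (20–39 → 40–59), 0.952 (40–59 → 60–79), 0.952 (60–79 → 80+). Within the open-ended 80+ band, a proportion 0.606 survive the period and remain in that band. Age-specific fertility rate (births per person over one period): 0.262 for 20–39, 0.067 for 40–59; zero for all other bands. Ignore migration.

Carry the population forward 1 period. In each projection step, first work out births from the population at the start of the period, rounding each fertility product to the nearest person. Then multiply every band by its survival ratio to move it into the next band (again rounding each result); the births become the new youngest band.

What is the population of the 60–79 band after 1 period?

Period 1.
Births: 9000 × 0.262 = 2358 ; 15300 × 0.067 = 1025 → 3383
20–39: 6600 × 0.97 = 6402
40–59: 9000 × 0.965 = 8685
60–79: 15300 × 0.952 = 14566
80+: 3600 × 0.952 + 2100 × 0.606 = 3427 + 1273 = 4700
Giving 3383 / 6402 / 8685 / 14566 / 4700.

14566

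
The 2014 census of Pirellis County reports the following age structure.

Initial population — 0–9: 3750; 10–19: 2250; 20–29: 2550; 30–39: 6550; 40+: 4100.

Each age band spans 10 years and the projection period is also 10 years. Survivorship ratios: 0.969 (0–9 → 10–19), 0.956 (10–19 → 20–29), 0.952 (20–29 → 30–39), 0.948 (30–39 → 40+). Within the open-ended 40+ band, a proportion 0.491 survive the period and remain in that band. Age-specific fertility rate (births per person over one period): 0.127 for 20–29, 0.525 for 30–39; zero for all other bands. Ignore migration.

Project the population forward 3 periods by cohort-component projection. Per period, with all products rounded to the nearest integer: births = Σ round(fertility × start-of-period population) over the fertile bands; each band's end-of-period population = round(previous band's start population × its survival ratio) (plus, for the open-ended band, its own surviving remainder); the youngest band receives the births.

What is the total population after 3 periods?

[period 1]
Births: 2550 × 0.127 = 324  |  6550 × 0.525 = 3439 ⇒ total 3763
10–19: 3750 × 0.969 = 3634
20–29: 2250 × 0.956 = 2151
30–39: 2550 × 0.952 = 2428
40+: 6550 × 0.948 + 4100 × 0.491 = 6209 + 2013 = 8222
End of period: [3763, 3634, 2151, 2428, 8222]
[period 2]
Births: 2151 × 0.127 = 273  |  2428 × 0.525 = 1275 ⇒ total 1548
10–19: 3763 × 0.969 = 3646
20–29: 3634 × 0.956 = 3474
30–39: 2151 × 0.952 = 2048
40+: 2428 × 0.948 + 8222 × 0.491 = 2302 + 4037 = 6339
End of period: [1548, 3646, 3474, 2048, 6339]
[period 3]
Births: 3474 × 0.127 = 441  |  2048 × 0.525 = 1075 ⇒ total 1516
10–19: 1548 × 0.969 = 1500
20–29: 3646 × 0.956 = 3486
30–39: 3474 × 0.952 = 3307
40+: 2048 × 0.948 + 6339 × 0.491 = 1942 + 3112 = 5054
End of period: [1516, 1500, 3486, 3307, 5054]
Total after period 3: 1516 + 1500 + 3486 + 3307 + 5054 = 14863

14863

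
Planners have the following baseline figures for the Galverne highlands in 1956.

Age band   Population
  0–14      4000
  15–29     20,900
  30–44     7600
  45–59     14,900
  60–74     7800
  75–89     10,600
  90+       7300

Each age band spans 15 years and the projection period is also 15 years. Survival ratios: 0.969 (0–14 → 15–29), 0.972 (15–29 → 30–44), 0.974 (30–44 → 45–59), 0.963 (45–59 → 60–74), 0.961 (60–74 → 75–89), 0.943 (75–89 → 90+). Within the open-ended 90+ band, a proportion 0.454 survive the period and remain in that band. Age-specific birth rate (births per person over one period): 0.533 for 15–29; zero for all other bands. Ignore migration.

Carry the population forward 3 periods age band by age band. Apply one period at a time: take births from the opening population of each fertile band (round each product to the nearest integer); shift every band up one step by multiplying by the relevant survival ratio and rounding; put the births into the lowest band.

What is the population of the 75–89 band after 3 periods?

Numbering the groups 1..7 from youngest to oldest:
After projecting period 1:
Births: 20900 × 0.533 = 11140
Group 2: 4000 × 0.969 = 3876
Group 3: 20900 × 0.972 = 20315
Group 4: 7600 × 0.974 = 7402
Group 5: 14900 × 0.963 = 14349
Group 6: 7800 × 0.961 = 7496
Group 7: 10600 × 0.943 + 7300 × 0.454 = 9996 + 3314 = 13310
End of period: [11140, 3876, 20315, 7402, 14349, 7496, 13310]
After projecting period 2:
Births: 3876 × 0.533 = 2066
Group 2: 11140 × 0.969 = 10795
Group 3: 3876 × 0.972 = 3767
Group 4: 20315 × 0.974 = 19787
Group 5: 7402 × 0.963 = 7128
Group 6: 14349 × 0.961 = 13789
Group 7: 7496 × 0.943 + 13310 × 0.454 = 7069 + 6043 = 13112
End of period: [2066, 10795, 3767, 19787, 7128, 13789, 13112]
After projecting period 3:
Births: 10795 × 0.533 = 5754
Group 2: 2066 × 0.969 = 2002
Group 3: 10795 × 0.972 = 10493
Group 4: 3767 × 0.974 = 3669
Group 5: 19787 × 0.963 = 19055
Group 6: 7128 × 0.961 = 6850
Group 7: 13789 × 0.943 + 13112 × 0.454 = 13003 + 5953 = 18956
End of period: [5754, 2002, 10493, 3669, 19055, 6850, 18956]

6850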